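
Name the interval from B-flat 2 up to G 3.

B to G spans six letter names (B-C-D-E-F-G): a sixth.
Bb2 to G3 is 9 semitones, matching the major sixth exactly, so the quality is major.

major 6th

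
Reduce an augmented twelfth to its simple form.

augmented fifth

Take out an octave (7 from the number): 12 − 7 = 5.
So an augmented twelfth is an octave plus an augmented fifth. The quality is unchanged.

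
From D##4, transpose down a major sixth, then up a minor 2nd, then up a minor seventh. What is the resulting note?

A major sixth down from D##4 is F##3.
A minor second up from F##3 is G#3.
G#3 up a minor seventh → F#4 (10 semitones).

F#4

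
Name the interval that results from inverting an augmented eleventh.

First reduce the compound augmented eleventh to its simple form, an augmented fourth.
Inverted interval numbers add to nine, so a fourth pairs with a fifth (4 + 5 = 9).
The quality also flips — augmented becomes diminished — giving a diminished fifth.

diminished fifth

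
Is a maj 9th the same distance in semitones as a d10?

Yes

A major ninth spans 14 semitones, and a diminished tenth also spans 14 semitones — they're enharmonic.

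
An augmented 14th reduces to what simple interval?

Each octave removed subtracts seven from the number: 14 − 7 = 7.
Quality carries through unchanged, so the simple form is an augmented seventh.

A7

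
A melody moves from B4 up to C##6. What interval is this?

B to C spans two letter names (B-C), plus an octave — that makes it a ninth of some quality.
B4 to C##6 spans 15 semitones — one semitone wider than the major ninth (14) — giving an augmented ninth.
(Equivalently, a compound augmented second: an augmented second plus an octave.)

A9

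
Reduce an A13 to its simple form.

Each octave removed subtracts seven from the number: 13 − 7 = 6.
Quality carries through unchanged, so the simple form is an augmented sixth.

augmented sixth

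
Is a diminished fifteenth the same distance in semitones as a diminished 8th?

No

A diminished fifteenth is 23 semitones but a diminished octave is 11 semitones — different sizes.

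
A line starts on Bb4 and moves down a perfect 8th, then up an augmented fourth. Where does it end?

E4

Bb4 down a perfect octave → Bb3 (12 semitones).
Bb3 up an augmented fourth → E4 (6 semitones).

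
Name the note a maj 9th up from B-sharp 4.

C-double-sharp 6

The ninth's letter: B up two letter names plus an octave → C.
Moving 14 semitones up from B#4 (the size of a major ninth) reaches C##6.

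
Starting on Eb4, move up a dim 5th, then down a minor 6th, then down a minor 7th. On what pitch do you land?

Eb3

A diminished fifth up from Eb4 is Bbb4.
Bbb4 down a minor sixth → Db4 (8 semitones).
Db4 down a minor seventh → Eb3 (10 semitones).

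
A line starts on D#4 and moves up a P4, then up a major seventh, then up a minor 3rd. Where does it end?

A perfect fourth up from D#4 is G#4.
G#4 up a major seventh → F##5 (11 semitones).
Up a minor third from F##5: A#5 (3 semitones up).

A#5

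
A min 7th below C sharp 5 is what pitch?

D sharp 4

The seventh takes the letter from C down to D.
A minor seventh spans 10 semitones, so from C#5 the target pitch is D#4.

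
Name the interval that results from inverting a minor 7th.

M2

Interval numbers invert to sum to nine: 7 + 2 = 9, so a seventh inverts to a second.
And minor becomes major under inversion, so we get a major second.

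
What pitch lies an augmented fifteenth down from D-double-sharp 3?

D-sharp 1

The letter stays D (same as the start), shifted two octaves down.
An augmented fifteenth spans 25 semitones, so from D##3 the target pitch is D#1.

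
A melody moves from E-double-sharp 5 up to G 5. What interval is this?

E to G spans three letter names (E-F-G) — that makes it a third of some quality.
A major third would be 4 semitones; E##5 to G5 is 1, three semitones narrower, so the interval is doubly diminished.

dd3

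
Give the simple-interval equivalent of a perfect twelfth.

perfect fifth

Each octave removed subtracts seven from the number: 12 − 7 = 5.
That makes a perfect twelfth a compound perfect fifth — an octave plus a perfect fifth.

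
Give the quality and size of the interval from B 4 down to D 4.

Descending from B4 to D4 is the same interval as ascending D4 to B4.
D to B spans six letter names (D-E-F-G-A-B): a sixth.
The major sixth spans 9 semitones, and D4 to B4 is exactly 9 semitones — so this is a major sixth.

major sixth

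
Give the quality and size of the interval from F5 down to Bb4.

perfect fifth

Descending from F5 to Bb4 is the same interval as ascending Bb4 to F5.
B to F spans five letter names (B-C-D-E-F) — that makes it a fifth of some quality.
Bb4 to F5 is 7 semitones, matching the perfect fifth exactly, so the quality is perfect.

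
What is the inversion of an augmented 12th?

diminished fourth

First reduce the compound augmented twelfth to its simple form, an augmented fifth.
The rule of nine gives the new number: 9 − 5 = 4, so a fifth becomes a fourth.
Quality inverts too: augmented becomes diminished. That makes the inversion a diminished fourth.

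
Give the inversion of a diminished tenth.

First reduce the compound diminished tenth to its simple form, a diminished third.
Inverted interval numbers add to nine, so a third pairs with a sixth (3 + 6 = 9).
The quality also flips — diminished becomes augmented — giving an augmented sixth.

augmented sixth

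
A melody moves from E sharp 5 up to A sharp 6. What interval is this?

E to A spans four letter names (E-F-G-A), plus an octave: an eleventh.
Counting semitones, E#5→A#6 is 17, which is the perfect eleventh.
(Equivalently, a compound perfect fourth: a perfect fourth plus an octave.)

P11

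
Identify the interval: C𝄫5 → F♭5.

augmented 4th

C to F spans four letter names (C-D-E-F): a fourth.
Cbb5 to Fb5 spans 6 semitones — one semitone wider than the perfect fourth (5) — giving an augmented fourth.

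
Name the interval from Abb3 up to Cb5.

major 10th

A to C spans three letter names (A-B-C), plus an octave — that makes it a tenth of some quality.
Counting semitones, Abb3→Cb5 is 16, which is the major tenth.
(Equivalently, a compound major third: a major third plus an octave.)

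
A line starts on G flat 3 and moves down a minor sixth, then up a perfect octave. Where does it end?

B flat 3

Gb3 down a minor sixth → Bb2 (8 semitones).
A perfect octave up from Bb2 is Bb3.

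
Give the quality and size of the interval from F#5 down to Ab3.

augmented 13th

Descending from F#5 to Ab3 is the same interval as ascending Ab3 to F#5.
A to F spans six letter names (A-B-C-D-E-F), plus an octave, so the interval is some kind of thirteenth.
A major thirteenth would be 21 semitones; Ab3 to F#5 is 22, one semitone wider, so the interval is augmented.
(Equivalently, a compound augmented sixth: an augmented sixth plus an octave.)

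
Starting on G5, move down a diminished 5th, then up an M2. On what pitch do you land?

D#5

A diminished fifth down from G5 is C#5.
A major second up from C#5 is D#5.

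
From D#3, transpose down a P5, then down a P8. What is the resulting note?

G#1

Down a perfect fifth from D#3: G#2 (7 semitones down).
Down a perfect octave from G#2: G#1 (12 semitones down).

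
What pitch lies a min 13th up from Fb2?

Dbb4

Six letters up from F (plus an octave) reaches D.
A minor thirteenth spans 20 semitones, so from Fb2 the target pitch is Dbb4.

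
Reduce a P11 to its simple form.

Each octave removed subtracts seven from the number: 11 − 7 = 4.
So a perfect eleventh is an octave plus a perfect fourth. The quality is unchanged.

perfect fourth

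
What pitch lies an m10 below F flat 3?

The tenth's letter: F down three letter names plus an octave → D.
A minor tenth is 15 semitones; 15 semitones down from Fb3 gives Db2.

D flat 2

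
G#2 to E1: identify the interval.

major 10th

Descending from G#2 to E1 is the same interval as ascending E1 to G#2.
E to G spans three letter names (E-F-G), plus an octave — that makes it a tenth of some quality.
The major tenth spans 16 semitones, and E1 to G#2 is exactly 16 semitones — so this is a major tenth.
(Equivalently, a compound major third: a major third plus an octave.)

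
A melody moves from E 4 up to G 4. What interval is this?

E to G spans three letter names (E-F-G): a third.
E4 to G4 is 3 semitones, a half step short of the major third (4), so this is minor.

minor third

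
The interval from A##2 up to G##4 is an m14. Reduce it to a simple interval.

Take out an octave (7 from the number): 14 − 7 = 7.
Quality carries through unchanged, so the simple form is a minor seventh.

minor seventh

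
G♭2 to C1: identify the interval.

d12

Descending from Gb2 to C1 is the same interval as ascending C1 to Gb2.
C to G spans five letter names (C-D-E-F-G), plus an octave — that makes it a twelfth of some quality.
C1 to Gb2 spans 18 semitones — one semitone narrower than the perfect twelfth (19) — giving a diminished twelfth.
(Equivalently, a compound diminished fifth: a diminished fifth plus an octave.)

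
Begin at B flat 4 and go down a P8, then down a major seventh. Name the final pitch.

Bb4 down a perfect octave → Bb3 (12 semitones).
Down a major seventh from Bb3: Cb3 (11 semitones down).

C flat 3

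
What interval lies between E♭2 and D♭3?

E to D spans seven letter names (E-F-G-A-B-C-D), so the interval is some kind of seventh.
A major seventh would be 11 semitones, but Eb2 to Db3 is 10 — one semitone narrower, making it a minor seventh.

m7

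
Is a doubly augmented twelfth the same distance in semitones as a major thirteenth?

Yes

Both span 21 semitones: a doubly augmented twelfth and a major thirteenth are the same chromatic distance.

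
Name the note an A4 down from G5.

Four letter names down from G: D.
Moving 6 semitones down from G5 (the size of an augmented fourth) reaches Db5.

Db5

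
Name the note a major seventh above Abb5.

Gb6

The seventh takes the letter from A up to G.
Moving 11 semitones up from Abb5 (the size of a major seventh) reaches Gb6.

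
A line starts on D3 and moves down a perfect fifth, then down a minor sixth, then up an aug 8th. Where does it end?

B#2

A perfect fifth down from D3 is G2.
G2 down a minor sixth → B1 (8 semitones).
B1 up an augmented octave → B#2 (13 semitones).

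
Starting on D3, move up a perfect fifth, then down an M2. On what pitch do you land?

G3

D3 up a perfect fifth → A3 (7 semitones).
A3 down a major second → G3 (2 semitones).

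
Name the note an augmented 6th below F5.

Six letter names down from F: A.
Moving 10 semitones down from F5 (the size of an augmented sixth) reaches Abb4.

Abb4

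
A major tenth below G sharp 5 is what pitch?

E 4

Counting three letter names plus an octave down from G lands on E.
Moving 16 semitones down from G#5 (the size of a major tenth) reaches E4.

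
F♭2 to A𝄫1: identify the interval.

M6

Descending from Fb2 to Abb1 is the same interval as ascending Abb1 to Fb2.
A to F spans six letter names (A-B-C-D-E-F) — that makes it a sixth of some quality.
Counting semitones, Abb1→Fb2 is 9, which is the major sixth.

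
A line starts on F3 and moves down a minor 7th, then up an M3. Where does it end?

B2

Down a minor seventh from F3: G2 (10 semitones down).
A major third up from G2 is B2.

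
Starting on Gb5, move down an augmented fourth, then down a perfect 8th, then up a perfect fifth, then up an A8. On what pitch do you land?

Ab5

Gb5 down an augmented fourth → Dbb5 (6 semitones).
Down a perfect octave from Dbb5: Dbb4 (12 semitones down).
Dbb4 up a perfect fifth → Abb4 (7 semitones).
Abb4 up an augmented octave → Ab5 (13 semitones).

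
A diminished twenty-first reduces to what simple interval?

Subtracting seven from the interval number removes an octave: 21 − 14 = 7.
That makes a diminished twenty-first a compound diminished seventh — 2 octaves plus a diminished seventh.

diminished 7th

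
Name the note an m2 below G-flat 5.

F 5

The second takes the letter from G down to F.
Moving 1 semitone down from Gb5 (the size of a minor second) reaches F5.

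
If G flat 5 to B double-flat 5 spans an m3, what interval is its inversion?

M6

Interval numbers invert to sum to nine: 3 + 6 = 9, so a third inverts to a sixth.
Quality inverts too: minor becomes major. That makes the inversion a major sixth.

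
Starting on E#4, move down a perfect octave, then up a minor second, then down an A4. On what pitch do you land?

Down a perfect octave from E#4: E#3 (12 semitones down).
E#3 up a minor second → F#3 (1 semitone).
An augmented fourth down from F#3 is C3.

C3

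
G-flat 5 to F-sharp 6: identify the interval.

G to F spans seven letter names (G-A-B-C-D-E-F) — that makes it a seventh of some quality.
The major seventh is 11 semitones; here we have 12, one semitone wider: augmented.

augmented 7th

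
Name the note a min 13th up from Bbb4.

Gbb6

Six letters up from B (plus an octave) reaches G.
A minor thirteenth is 20 semitones; 20 semitones up from Bbb4 gives Gbb6.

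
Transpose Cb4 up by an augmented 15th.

C6

A fifteenth keeps the letter name C, two octaves up from C.
An augmented fifteenth is 25 semitones; 25 semitones up from Cb4 gives C6.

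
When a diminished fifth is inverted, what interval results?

The rule of nine gives the new number: 9 − 5 = 4, so a fifth becomes a fourth.
The quality also flips — diminished becomes augmented — giving an augmented fourth.

augmented fourth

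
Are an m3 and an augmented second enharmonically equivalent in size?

Both span 3 semitones: a minor third and an augmented second are the same chromatic distance.

Yes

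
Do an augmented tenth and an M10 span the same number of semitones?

An augmented tenth is 17 semitones but a major tenth is 16 semitones — different sizes.

No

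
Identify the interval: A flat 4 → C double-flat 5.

d3

A to C spans three letter names (A-B-C): a third.
Ab4 to Cbb5 spans 2 semitones — two semitones narrower than the major third (4) — giving a diminished third.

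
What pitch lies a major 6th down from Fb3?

Abb2

The sixth takes the letter from F down to A.
A major sixth is 9 semitones; 9 semitones down from Fb3 gives Abb2.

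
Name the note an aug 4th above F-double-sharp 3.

Counting four letter names up from F lands on B.
Moving 6 semitones up from F##3 (the size of an augmented fourth) reaches B##3.

B-double-sharp 3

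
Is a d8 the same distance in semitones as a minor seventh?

No

A diminished octave is 11 semitones but a minor seventh is 10 semitones — different sizes.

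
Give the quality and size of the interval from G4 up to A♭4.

m2

G to A spans two letter names (G-A) — that makes it a second of some quality.
A major second would be 2 semitones, but G4 to Ab4 is 1 — one semitone narrower, making it a minor second.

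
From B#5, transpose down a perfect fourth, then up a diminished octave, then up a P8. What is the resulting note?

F#7

A perfect fourth down from B#5 is F##5.
F##5 up a diminished octave → F#6 (11 semitones).
Up a perfect octave from F#6: F#7 (12 semitones up).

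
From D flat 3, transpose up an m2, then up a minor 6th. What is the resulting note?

Up a minor second from Db3: Ebb3 (1 semitone up).
Up a minor sixth from Ebb3: Cbb4 (8 semitones up).

C double-flat 4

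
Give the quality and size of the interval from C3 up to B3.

M7

C to B spans seven letter names (C-D-E-F-G-A-B), so the interval is some kind of seventh.
C3 to B3 is 11 semitones, matching the major seventh exactly, so the quality is major.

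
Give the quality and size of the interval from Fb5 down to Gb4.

Descending from Fb5 to Gb4 is the same interval as ascending Gb4 to Fb5.
G to F spans seven letter names (G-A-B-C-D-E-F) — that makes it a seventh of some quality.
A major seventh would be 11 semitones, but Gb4 to Fb5 is 10 — one semitone narrower, making it a minor seventh.

minor 7th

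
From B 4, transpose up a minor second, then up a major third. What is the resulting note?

A minor second up from B4 is C5.
C5 up a major third → E5 (4 semitones).

E 5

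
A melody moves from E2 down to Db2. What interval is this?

augmented second

Descending from E2 to Db2 is the same interval as ascending Db2 to E2.
D to E spans two letter names (D-E), so the interval is some kind of second.
The major second is 2 semitones; here we have 3, one semitone wider: augmented.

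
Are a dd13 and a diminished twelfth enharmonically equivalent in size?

Both span 18 semitones: a doubly diminished thirteenth and a diminished twelfth are the same chromatic distance.

Yes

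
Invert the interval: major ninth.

minor seventh

First reduce the compound major ninth to its simple form, a major second.
Interval numbers invert to sum to nine: 2 + 7 = 9, so a second inverts to a seventh.
The quality also flips — major becomes minor — giving a minor seventh.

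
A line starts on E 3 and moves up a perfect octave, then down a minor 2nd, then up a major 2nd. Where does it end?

E3 up a perfect octave → E4 (12 semitones).
E4 down a minor second → D#4 (1 semitone).
A major second up from D#4 is E#4.

E sharp 4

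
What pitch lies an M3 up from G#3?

B#3

The third takes the letter from G up to B.
Moving 4 semitones up from G#3 (the size of a major third) reaches B#3.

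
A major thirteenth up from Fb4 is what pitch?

Db6

The thirteenth's letter: F up six letter names plus an octave → D.
A major thirteenth spans 21 semitones, so from Fb4 the target pitch is Db6.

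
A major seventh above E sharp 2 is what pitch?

D double-sharp 3

Counting seven letter names up from E lands on D.
Moving 11 semitones up from E#2 (the size of a major seventh) reaches D##3.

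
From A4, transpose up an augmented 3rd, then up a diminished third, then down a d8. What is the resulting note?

E#4

A4 up an augmented third → C##5 (5 semitones).
A diminished third up from C##5 is E5.
A diminished octave down from E5 is E#4.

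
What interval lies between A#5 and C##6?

major third

A to C spans three letter names (A-B-C) — that makes it a third of some quality.
Counting semitones, A#5→C##6 is 4, which is the major third.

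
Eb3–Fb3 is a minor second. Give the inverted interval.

M7

Interval numbers invert to sum to nine: 2 + 7 = 9, so a second inverts to a seventh.
The quality also flips — minor becomes major — giving a major seventh.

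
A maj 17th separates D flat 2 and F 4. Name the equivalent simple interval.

Subtracting seven from the interval number removes an octave: 17 − 14 = 3.
Quality carries through unchanged, so the simple form is a major third.

major 3rd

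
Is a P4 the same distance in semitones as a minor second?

A perfect fourth is 5 semitones but a minor second is 1 semitone — different sizes.

No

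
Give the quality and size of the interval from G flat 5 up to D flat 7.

G to D spans five letter names (G-A-B-C-D), plus an octave, so the interval is some kind of twelfth.
Gb5 to Db7 is 19 semitones, matching the perfect twelfth exactly, so the quality is perfect.
(Equivalently, a compound perfect fifth: a perfect fifth plus an octave.)

P12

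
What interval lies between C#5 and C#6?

C to C is the same letter name, plus an octave, so the interval is some kind of octave.
C#5 to C#6 is 12 semitones, matching the perfect octave exactly, so the quality is perfect.

perfect octave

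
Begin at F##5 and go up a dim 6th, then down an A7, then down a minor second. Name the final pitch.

A diminished sixth up from F##5 is D6.
Down an augmented seventh from D6: Ebb5 (12 semitones down).
A minor second down from Ebb5 is Db5.

Db5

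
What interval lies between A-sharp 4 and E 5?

d5

A to E spans five letter names (A-B-C-D-E): a fifth.
A#4 to E5 spans 6 semitones — one semitone narrower than the perfect fifth (7) — giving a diminished fifth.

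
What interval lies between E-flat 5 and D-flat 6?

E to D spans seven letter names (E-F-G-A-B-C-D) — that makes it a seventh of some quality.
At 10 semitones, Eb5→Db6 falls one short of a major seventh: minor.

minor 7th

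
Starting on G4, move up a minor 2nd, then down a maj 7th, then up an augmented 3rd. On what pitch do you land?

D4

G4 up a minor second → Ab4 (1 semitone).
Ab4 down a major seventh → Bbb3 (11 semitones).
Up an augmented third from Bbb3: D4 (5 semitones up).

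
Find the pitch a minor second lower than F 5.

E 5

Two letter names down from F: E.
Moving 1 semitone down from F5 (the size of a minor second) reaches E5.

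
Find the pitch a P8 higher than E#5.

E#6

The letter stays E (same as the start), shifted an octave up.
Moving 12 semitones up from E#5 (the size of a perfect octave) reaches E#6.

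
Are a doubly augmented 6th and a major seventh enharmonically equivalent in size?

A doubly augmented sixth spans 11 semitones, and a major seventh also spans 11 semitones — they're enharmonic.

Yes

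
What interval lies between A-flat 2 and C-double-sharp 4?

doubly augmented tenth

A to C spans three letter names (A-B-C), plus an octave — that makes it a tenth of some quality.
The major tenth is 16 semitones; here we have 18, two semitones wider: doubly augmented.
(Equivalently, a compound doubly augmented third: a doubly augmented third plus an octave.)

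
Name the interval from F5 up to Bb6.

perfect eleventh

F to B spans four letter names (F-G-A-B), plus an octave — that makes it an eleventh of some quality.
Counting semitones, F5→Bb6 is 17, which is the perfect eleventh.
(Equivalently, a compound perfect fourth: a perfect fourth plus an octave.)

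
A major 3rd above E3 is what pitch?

G#3

The third takes the letter from E up to G.
Moving 4 semitones up from E3 (the size of a major third) reaches G#3.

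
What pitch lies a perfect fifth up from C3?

Five letter names up from C: G.
A perfect fifth is 7 semitones; 7 semitones up from C3 gives G3.

G3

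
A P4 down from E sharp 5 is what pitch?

Four letter names down from E: B.
A perfect fourth is 5 semitones; 5 semitones down from E#5 gives B#4.

B sharp 4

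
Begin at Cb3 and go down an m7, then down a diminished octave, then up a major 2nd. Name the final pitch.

E1

Cb3 down a minor seventh → Db2 (10 semitones).
A diminished octave down from Db2 is D1.
A major second up from D1 is E1.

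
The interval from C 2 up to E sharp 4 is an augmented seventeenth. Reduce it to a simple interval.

augmented third

Take out 2 octaves (14 from the number): 17 − 14 = 3.
So an augmented seventeenth is 2 octaves plus an augmented third. The quality is unchanged.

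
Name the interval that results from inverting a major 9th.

minor 7th

First reduce the compound major ninth to its simple form, a major second.
Interval numbers invert to sum to nine: 2 + 7 = 9, so a second inverts to a seventh.
Quality inverts too: major becomes minor. That makes the inversion a minor seventh.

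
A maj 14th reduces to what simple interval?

M7

Subtracting seven from the interval number removes an octave: 14 − 7 = 7.
So a major fourteenth is an octave plus a major seventh. The quality is unchanged.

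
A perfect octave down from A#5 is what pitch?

A#4

The letter stays A (same as the start), shifted an octave down.
A perfect octave is 12 semitones; 12 semitones down from A#5 gives A#4.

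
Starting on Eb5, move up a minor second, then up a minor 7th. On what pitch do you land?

A minor second up from Eb5 is Fb5.
Fb5 up a minor seventh → Ebb6 (10 semitones).

Ebb6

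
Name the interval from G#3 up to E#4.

G to E spans six letter names (G-A-B-C-D-E) — that makes it a sixth of some quality.
Counting semitones, G#3→E#4 is 9, which is the major sixth.

M6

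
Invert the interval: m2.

major 7th

Interval numbers invert to sum to nine: 2 + 7 = 9, so a second inverts to a seventh.
The quality also flips — minor becomes major — giving a major seventh.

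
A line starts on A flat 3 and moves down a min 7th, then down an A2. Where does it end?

A minor seventh down from Ab3 is Bb2.
An augmented second down from Bb2 is Abb2.

A double-flat 2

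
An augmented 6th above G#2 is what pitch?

E##3

Six letter names up from G: E.
Moving 10 semitones up from G#2 (the size of an augmented sixth) reaches E##3.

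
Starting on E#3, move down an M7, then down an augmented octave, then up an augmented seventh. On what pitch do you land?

E#2

A major seventh down from E#3 is F#2.
F#2 down an augmented octave → F1 (13 semitones).
An augmented seventh up from F1 is E#2.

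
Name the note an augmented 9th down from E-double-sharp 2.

D-sharp 1

Two letters down from E (plus an octave) reaches D.
Moving 15 semitones down from E##2 (the size of an augmented ninth) reaches D#1.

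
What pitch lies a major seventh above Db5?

Counting seven letter names up from D lands on C.
A major seventh is 11 semitones; 11 semitones up from Db5 gives C6.

C6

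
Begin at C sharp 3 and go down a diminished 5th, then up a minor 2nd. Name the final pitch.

G sharp 2

A diminished fifth down from C#3 is F##2.
A minor second up from F##2 is G#2.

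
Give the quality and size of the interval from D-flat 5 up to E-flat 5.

major 2nd

D to E spans two letter names (D-E): a second.
Db5 to Eb5 is 2 semitones, matching the major second exactly, so the quality is major.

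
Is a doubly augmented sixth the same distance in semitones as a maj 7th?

Yes

A doubly augmented sixth = 11 semitones = a major seventh; enharmonically equal.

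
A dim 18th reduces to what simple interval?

diminished 4th

Subtracting seven from the interval number removes an octave: 18 − 14 = 4.
That makes a diminished eighteenth a compound diminished fourth — 2 octaves plus a diminished fourth.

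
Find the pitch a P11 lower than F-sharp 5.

The eleventh's letter: F down four letter names plus an octave → C.
A perfect eleventh is 17 semitones; 17 semitones down from F#5 gives C#4.

C-sharp 4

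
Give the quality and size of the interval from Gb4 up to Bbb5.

minor tenth

G to B spans three letter names (G-A-B), plus an octave, so the interval is some kind of tenth.
Gb4 to Bbb5 is 15 semitones, a half step short of the major tenth (16), so this is minor.
(Equivalently, a compound minor third: a minor third plus an octave.)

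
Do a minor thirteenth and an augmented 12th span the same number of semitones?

Yes

A minor thirteenth spans 20 semitones, and an augmented twelfth also spans 20 semitones — they're enharmonic.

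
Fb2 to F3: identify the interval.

A8

F to F is the same letter name, plus an octave — that makes it an octave of some quality.
A perfect octave would be 12 semitones; Fb2 to F3 is 13, one semitone wider, so the interval is augmented.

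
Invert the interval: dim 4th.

A5

Interval numbers invert to sum to nine: 4 + 5 = 9, so a fourth inverts to a fifth.
And diminished becomes augmented under inversion, so we get an augmented fifth.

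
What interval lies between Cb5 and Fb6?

P11

C to F spans four letter names (C-D-E-F), plus an octave, so the interval is some kind of eleventh.
Cb5 to Fb6 is 17 semitones, matching the perfect eleventh exactly, so the quality is perfect.
(Equivalently, a compound perfect fourth: a perfect fourth plus an octave.)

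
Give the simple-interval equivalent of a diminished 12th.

Take out an octave (7 from the number): 12 − 7 = 5.
Quality carries through unchanged, so the simple form is a diminished fifth.

d5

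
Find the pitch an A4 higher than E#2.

Counting four letter names up from E lands on A.
An augmented fourth is 6 semitones; 6 semitones up from E#2 gives A##2.

A##2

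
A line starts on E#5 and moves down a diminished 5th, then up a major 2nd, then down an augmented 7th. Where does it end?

E#5 down a diminished fifth → A##4 (6 semitones).
Up a major second from A##4: B##4 (2 semitones up).
An augmented seventh down from B##4 is C#4.

C#4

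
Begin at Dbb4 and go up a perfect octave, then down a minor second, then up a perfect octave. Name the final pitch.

Up a perfect octave from Dbb4: Dbb5 (12 semitones up).
Down a minor second from Dbb5: Cb5 (1 semitone down).
A perfect octave up from Cb5 is Cb6.

Cb6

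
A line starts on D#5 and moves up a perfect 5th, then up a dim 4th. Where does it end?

Up a perfect fifth from D#5: A#5 (7 semitones up).
Up a diminished fourth from A#5: D6 (4 semitones up).

D6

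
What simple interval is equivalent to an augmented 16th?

Take out 2 octaves (14 from the number): 16 − 14 = 2.
Quality carries through unchanged, so the simple form is an augmented second.

augmented 2nd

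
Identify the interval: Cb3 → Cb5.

C to C is the same letter name, plus 2 octaves: a fifteenth.
Counting semitones, Cb3→Cb5 is 24, which is the perfect fifteenth.
(Equivalently, a compound perfect octave: a perfect octave plus an octave.)

P15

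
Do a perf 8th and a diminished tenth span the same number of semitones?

No

A perfect octave spans 12 semitones; a diminished tenth spans 14 semitones. They differ by 2.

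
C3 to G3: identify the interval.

perfect fifth

C to G spans five letter names (C-D-E-F-G) — that makes it a fifth of some quality.
C3 to G3 is 7 semitones, matching the perfect fifth exactly, so the quality is perfect.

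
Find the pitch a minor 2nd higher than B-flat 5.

Counting two letter names up from B lands on C.
A minor second spans 1 semitone, so from Bb5 the target pitch is Cb6.

C-flat 6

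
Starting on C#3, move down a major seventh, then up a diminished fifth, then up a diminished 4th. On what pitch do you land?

A major seventh down from C#3 is D2.
A diminished fifth up from D2 is Ab2.
Up a diminished fourth from Ab2: Dbb3 (4 semitones up).

Dbb3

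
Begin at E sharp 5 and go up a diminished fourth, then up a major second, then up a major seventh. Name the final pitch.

E#5 up a diminished fourth → A5 (4 semitones).
A5 up a major second → B5 (2 semitones).
B5 up a major seventh → A#6 (11 semitones).

A sharp 6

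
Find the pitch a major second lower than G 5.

F 5

Two letter names down from G: F.
A major second spans 2 semitones, so from G5 the target pitch is F5.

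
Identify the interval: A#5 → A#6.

A to A is the same letter name, plus an octave, so the interval is some kind of octave.
A#5 to A#6 is 12 semitones, matching the perfect octave exactly, so the quality is perfect.

P8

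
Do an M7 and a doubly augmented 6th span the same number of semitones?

A major seventh spans 11 semitones, and a doubly augmented sixth also spans 11 semitones — they're enharmonic.

Yes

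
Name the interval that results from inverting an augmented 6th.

diminished 3rd

Inverted interval numbers add to nine, so a sixth pairs with a third (6 + 3 = 9).
And augmented becomes diminished under inversion, so we get a diminished third.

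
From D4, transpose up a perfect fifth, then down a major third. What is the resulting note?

Up a perfect fifth from D4: A4 (7 semitones up).
A major third down from A4 is F4.

F4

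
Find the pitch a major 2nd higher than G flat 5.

A flat 5

The second takes the letter from G up to A.
Moving 2 semitones up from Gb5 (the size of a major second) reaches Ab5.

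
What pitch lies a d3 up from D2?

Fb2

Counting three letter names up from D lands on F.
A diminished third is 2 semitones; 2 semitones up from D2 gives Fb2.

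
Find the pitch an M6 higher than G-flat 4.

The sixth takes the letter from G up to E.
A major sixth spans 9 semitones, so from Gb4 the target pitch is Eb5.

E-flat 5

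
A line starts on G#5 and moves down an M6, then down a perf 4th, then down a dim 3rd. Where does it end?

D##4

A major sixth down from G#5 is B4.
B4 down a perfect fourth → F#4 (5 semitones).
A diminished third down from F#4 is D##4.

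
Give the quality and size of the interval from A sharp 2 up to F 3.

diminished sixth

A to F spans six letter names (A-B-C-D-E-F): a sixth.
The major sixth is 9 semitones; here we have 7, two semitones narrower: diminished.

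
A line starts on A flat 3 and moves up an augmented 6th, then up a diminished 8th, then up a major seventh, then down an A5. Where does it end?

A flat 5

Up an augmented sixth from Ab3: F#4 (10 semitones up).
A diminished octave up from F#4 is F5.
Up a major seventh from F5: E6 (11 semitones up).
An augmented fifth down from E6 is Ab5.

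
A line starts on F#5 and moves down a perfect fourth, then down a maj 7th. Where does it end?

D4

Down a perfect fourth from F#5: C#5 (5 semitones down).
C#5 down a major seventh → D4 (11 semitones).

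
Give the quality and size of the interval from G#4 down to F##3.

Descending from G#4 to F##3 is the same interval as ascending F##3 to G#4.
F to G spans two letter names (F-G), plus an octave: a ninth.
A major ninth would be 14 semitones, but F##3 to G#4 is 13 — one semitone narrower, making it a minor ninth.
(Equivalently, a compound minor second: a minor second plus an octave.)

minor ninth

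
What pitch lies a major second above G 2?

A 2

The second takes the letter from G up to A.
A major second spans 2 semitones, so from G2 the target pitch is A2.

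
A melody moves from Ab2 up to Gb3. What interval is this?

A to G spans seven letter names (A-B-C-D-E-F-G), so the interval is some kind of seventh.
A major seventh would be 11 semitones, but Ab2 to Gb3 is 10 — one semitone narrower, making it a minor seventh.

minor 7th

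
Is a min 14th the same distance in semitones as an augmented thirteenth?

Both span 22 semitones: a minor fourteenth and an augmented thirteenth are the same chromatic distance.

Yes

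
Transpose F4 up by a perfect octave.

An octave keeps the letter name F, an octave up from F.
A perfect octave spans 12 semitones, so from F4 the target pitch is F5.

F5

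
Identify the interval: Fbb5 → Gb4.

diminished 7th

Descending from Fbb5 to Gb4 is the same interval as ascending Gb4 to Fbb5.
G to F spans seven letter names (G-A-B-C-D-E-F), so the interval is some kind of seventh.
Gb4 to Fbb5 spans 9 semitones — two semitones narrower than the major seventh (11) — giving a diminished seventh.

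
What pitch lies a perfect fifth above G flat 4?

D flat 5

The fifth takes the letter from G up to D.
A perfect fifth is 7 semitones; 7 semitones up from Gb4 gives Db5.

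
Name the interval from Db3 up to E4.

D to E spans two letter names (D-E), plus an octave: a ninth.
Db3 to E4 spans 15 semitones — one semitone wider than the major ninth (14) — giving an augmented ninth.
(Equivalently, a compound augmented second: an augmented second plus an octave.)

A9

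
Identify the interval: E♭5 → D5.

Descending from Eb5 to D5 is the same interval as ascending D5 to Eb5.
D to E spans two letter names (D-E): a second.
A major second would be 2 semitones, but D5 to Eb5 is 1 — one semitone narrower, making it a minor second.

minor second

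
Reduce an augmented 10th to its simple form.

Subtracting seven from the interval number removes an octave: 10 − 7 = 3.
So an augmented tenth is an octave plus an augmented third. The quality is unchanged.

A3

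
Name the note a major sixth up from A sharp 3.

Counting six letter names up from A lands on F.
A major sixth is 9 semitones; 9 semitones up from A#3 gives F##4.

F double-sharp 4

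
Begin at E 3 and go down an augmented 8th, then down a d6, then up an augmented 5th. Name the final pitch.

E3 down an augmented octave → Eb2 (13 semitones).
Eb2 down a diminished sixth → G#1 (7 semitones).
G#1 up an augmented fifth → D##2 (8 semitones).

D double-sharp 2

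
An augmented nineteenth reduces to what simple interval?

augmented 5th

Each octave removed subtracts seven from the number: 19 − 14 = 5.
So an augmented nineteenth is 2 octaves plus an augmented fifth. The quality is unchanged.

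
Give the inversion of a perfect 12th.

First reduce the compound perfect twelfth to its simple form, a perfect fifth.
Interval numbers invert to sum to nine: 5 + 4 = 9, so a fifth inverts to a fourth.
And perfect stays perfect under inversion, so we get a perfect fourth.

P4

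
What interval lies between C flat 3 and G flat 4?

P12

C to G spans five letter names (C-D-E-F-G), plus an octave, so the interval is some kind of twelfth.
Counting semitones, Cb3→Gb4 is 19, which is the perfect twelfth.
(Equivalently, a compound perfect fifth: a perfect fifth plus an octave.)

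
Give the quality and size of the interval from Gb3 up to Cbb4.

G to C spans four letter names (G-A-B-C): a fourth.
The perfect fourth is 5 semitones; here we have 4, one semitone narrower: diminished.

d4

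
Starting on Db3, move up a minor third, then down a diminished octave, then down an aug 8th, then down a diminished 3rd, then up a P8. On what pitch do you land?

D2

A minor third up from Db3 is Fb3.
Fb3 down a diminished octave → F2 (11 semitones).
An augmented octave down from F2 is Fb1.
A diminished third down from Fb1 is D1.
Up a perfect octave from D1: D2 (12 semitones up).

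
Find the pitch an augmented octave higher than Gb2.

An octave keeps the letter name G, an octave up from G.
An augmented octave is 13 semitones; 13 semitones up from Gb2 gives G3.

G3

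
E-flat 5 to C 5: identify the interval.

Descending from Eb5 to C5 is the same interval as ascending C5 to Eb5.
C to E spans three letter names (C-D-E), so the interval is some kind of third.
C5 to Eb5 is 3 semitones, a half step short of the major third (4), so this is minor.

minor 3rd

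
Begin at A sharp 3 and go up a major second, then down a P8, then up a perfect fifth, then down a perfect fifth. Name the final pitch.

A#3 up a major second → B#3 (2 semitones).
B#3 down a perfect octave → B#2 (12 semitones).
A perfect fifth up from B#2 is F##3.
Down a perfect fifth from F##3: B#2 (7 semitones down).

B sharp 2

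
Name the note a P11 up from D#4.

G#5

The eleventh's letter: D up four letter names plus an octave → G.
Moving 17 semitones up from D#4 (the size of a perfect eleventh) reaches G#5.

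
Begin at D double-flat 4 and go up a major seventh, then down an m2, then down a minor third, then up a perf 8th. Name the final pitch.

G 5

A major seventh up from Dbb4 is Cb5.
Cb5 down a minor second → Bb4 (1 semitone).
Down a minor third from Bb4: G4 (3 semitones down).
G4 up a perfect octave → G5 (12 semitones).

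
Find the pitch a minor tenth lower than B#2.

The tenth's letter: B down three letter names plus an octave → G.
A minor tenth is 15 semitones; 15 semitones down from B#2 gives G##1.

G##1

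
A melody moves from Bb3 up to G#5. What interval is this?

B to G spans six letter names (B-C-D-E-F-G), plus an octave: a thirteenth.
Bb3 to G#5 spans 22 semitones — one semitone wider than the major thirteenth (21) — giving an augmented thirteenth.
(Equivalently, a compound augmented sixth: an augmented sixth plus an octave.)

augmented thirteenth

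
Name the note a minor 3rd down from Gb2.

Three letter names down from G: E.
Moving 3 semitones down from Gb2 (the size of a minor third) reaches Eb2.

Eb2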